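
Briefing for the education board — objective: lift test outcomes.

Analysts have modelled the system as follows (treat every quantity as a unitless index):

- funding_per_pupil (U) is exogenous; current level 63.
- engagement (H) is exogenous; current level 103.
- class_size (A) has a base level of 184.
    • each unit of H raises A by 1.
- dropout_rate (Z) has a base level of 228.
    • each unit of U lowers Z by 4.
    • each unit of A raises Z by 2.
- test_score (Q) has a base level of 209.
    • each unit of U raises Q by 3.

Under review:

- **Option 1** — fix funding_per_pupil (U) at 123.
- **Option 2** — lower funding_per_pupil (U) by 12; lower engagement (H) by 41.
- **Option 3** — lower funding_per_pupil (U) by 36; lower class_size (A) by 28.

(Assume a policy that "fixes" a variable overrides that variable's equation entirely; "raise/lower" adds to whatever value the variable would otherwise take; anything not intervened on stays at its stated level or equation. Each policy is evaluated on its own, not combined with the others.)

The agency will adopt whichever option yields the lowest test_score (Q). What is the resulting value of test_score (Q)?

Option 1 (U := 123):
  U = 123
  Q = 209 + 3·123 = 578
Option 2 (U − 12, H − 41):
  U = 63 − 12 = 51
  Q = 209 + 3·51 = 362
Option 3 (U − 36, A − 28):
  U = 63 − 36 = 27
  Q = 209 + 3·27 = 290
Comparing — Option 1: Q=578, Option 2: Q=362, Option 3: Q=290. Lowest is 290 (Option 3).

290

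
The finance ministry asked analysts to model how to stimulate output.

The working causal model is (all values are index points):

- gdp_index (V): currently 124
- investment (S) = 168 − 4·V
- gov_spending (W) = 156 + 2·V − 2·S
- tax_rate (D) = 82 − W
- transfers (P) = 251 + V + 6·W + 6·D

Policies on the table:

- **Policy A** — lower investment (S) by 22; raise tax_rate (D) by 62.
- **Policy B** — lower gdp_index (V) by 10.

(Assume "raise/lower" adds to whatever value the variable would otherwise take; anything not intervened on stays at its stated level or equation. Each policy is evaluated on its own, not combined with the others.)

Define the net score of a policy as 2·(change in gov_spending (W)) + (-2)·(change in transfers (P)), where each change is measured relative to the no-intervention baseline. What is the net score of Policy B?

-180

Baseline:
  V = 124
  S = 168 − 4·124 = -328
  W = 156 + 2·124 − 2·(-328) = 1060
  D = 82 − 1060 = -978
  P = 251 + 124 + 6·1060 + 6·(-978) = 867
Policy B (V − 10):
  V = 124 − 10 = 114
  S = 168 − 4·114 = -288
  W = 156 + 2·114 − 2·(-288) = 960
  D = 82 − 960 = -878
  P = 251 + 114 + 6·960 + 6·(-878) = 857
ΔW = 960 − 1060 = -100; ΔP = 857 − 867 = -10
Score = 2·(-100) + (-2)·(-10) = -180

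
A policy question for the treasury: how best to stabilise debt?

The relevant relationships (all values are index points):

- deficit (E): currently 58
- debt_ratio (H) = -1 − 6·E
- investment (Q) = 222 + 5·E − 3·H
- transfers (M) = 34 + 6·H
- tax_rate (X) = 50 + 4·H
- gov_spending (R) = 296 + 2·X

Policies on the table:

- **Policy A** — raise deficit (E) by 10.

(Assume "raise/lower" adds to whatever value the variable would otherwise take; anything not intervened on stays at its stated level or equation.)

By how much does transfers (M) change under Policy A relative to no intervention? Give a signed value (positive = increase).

Baseline:
  E = 58
  H = -1 − 6·58 = -349
  M = 34 + 6·(-349) = -2060
Policy A (E + 10):
  E = 58 + 10 = 68
  H = -1 − 6·68 = -409
  M = 34 + 6·(-409) = -2420
Change in M: -2420 − (-2060) = -360

-360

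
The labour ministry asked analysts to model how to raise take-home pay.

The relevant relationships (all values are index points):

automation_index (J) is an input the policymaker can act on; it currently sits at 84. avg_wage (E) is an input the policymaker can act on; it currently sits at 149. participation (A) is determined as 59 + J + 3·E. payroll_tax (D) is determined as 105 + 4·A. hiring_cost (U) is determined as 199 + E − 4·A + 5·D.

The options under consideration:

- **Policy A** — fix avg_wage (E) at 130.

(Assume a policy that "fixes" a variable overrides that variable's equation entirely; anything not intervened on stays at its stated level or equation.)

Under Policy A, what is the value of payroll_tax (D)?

2237

Policy A (E := 130):
  J = 84
  E = 130
  A = 59 + 84 + 3·130 = 533
  D = 105 + 4·533 = 2237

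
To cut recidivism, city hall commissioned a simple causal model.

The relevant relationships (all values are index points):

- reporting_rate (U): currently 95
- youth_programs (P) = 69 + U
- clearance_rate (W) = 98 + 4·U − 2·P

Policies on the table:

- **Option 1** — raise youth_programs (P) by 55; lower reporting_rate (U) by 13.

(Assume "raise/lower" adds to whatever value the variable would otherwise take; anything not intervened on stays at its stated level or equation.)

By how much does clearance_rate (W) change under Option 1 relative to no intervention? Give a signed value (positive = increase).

Baseline:
  U = 95
  P = 69 + 95 = 164
  W = 98 + 4·95 − 2·164 = 150
Option 1 (P + 55, U − 13):
  U = 95 − 13 = 82
  P = 69 + 82 (+55 from intervention) = 206
  W = 98 + 4·82 − 2·206 = 14
Change in W: 14 − 150 = -136

-136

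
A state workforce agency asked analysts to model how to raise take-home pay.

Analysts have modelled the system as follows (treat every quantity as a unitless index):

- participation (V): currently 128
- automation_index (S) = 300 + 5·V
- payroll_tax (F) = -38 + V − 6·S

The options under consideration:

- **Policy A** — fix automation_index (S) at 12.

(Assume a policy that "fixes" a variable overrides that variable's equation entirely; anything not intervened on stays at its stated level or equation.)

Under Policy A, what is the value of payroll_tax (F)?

18

Policy A (S := 12):
  V = 128
  S = 12
  F = -38 + 128 − 6·12 = 18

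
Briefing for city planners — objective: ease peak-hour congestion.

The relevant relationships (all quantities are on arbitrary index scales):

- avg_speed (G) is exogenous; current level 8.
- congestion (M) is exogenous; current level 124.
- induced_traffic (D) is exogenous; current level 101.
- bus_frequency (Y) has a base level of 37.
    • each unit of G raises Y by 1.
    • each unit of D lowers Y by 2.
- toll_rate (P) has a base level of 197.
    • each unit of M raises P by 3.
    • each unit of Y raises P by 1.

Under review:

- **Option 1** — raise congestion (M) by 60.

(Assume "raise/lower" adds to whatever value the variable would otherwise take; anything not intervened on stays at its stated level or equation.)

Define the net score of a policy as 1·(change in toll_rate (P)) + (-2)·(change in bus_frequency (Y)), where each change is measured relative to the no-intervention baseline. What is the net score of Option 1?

Baseline:
  G = 8
  M = 124
  D = 101
  Y = 37 + 8 − 2·101 = -157
  P = 197 + 3·124 + (-157) = 412
Option 1 (M + 60):
  G = 8
  M = 124 + 60 = 184
  D = 101
  Y = 37 + 8 − 2·101 = -157
  P = 197 + 3·184 + (-157) = 592
ΔP = 592 − 412 = 180; ΔY = -157 − (-157) = 0
Score = 1·180 + (-2)·0 = 180

180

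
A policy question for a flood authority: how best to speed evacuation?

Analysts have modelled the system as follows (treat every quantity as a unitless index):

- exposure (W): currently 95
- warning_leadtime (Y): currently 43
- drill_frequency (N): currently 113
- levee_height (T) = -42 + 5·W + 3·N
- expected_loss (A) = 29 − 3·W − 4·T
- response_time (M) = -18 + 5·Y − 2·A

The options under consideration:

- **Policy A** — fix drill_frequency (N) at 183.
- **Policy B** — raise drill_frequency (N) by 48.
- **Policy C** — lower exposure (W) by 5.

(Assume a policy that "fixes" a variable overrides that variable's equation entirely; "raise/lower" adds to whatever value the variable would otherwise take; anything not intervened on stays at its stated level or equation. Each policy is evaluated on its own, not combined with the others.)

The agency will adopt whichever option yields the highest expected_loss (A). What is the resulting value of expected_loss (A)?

Policy A (N := 183):
  W = 95
  N = 183
  T = -42 + 5·95 + 3·183 = 982
  A = 29 − 3·95 − 4·982 = -4184
Policy B (N + 48):
  W = 95
  N = 113 + 48 = 161
  T = -42 + 5·95 + 3·161 = 916
  A = 29 − 3·95 − 4·916 = -3920
Policy C (W − 5):
  W = 95 − 5 = 90
  N = 113
  T = -42 + 5·90 + 3·113 = 747
  A = 29 − 3·90 − 4·747 = -3229
Comparing — Policy A: A=-4184, Policy B: A=-3920, Policy C: A=-3229. Highest is -3229 (Policy C).

-3229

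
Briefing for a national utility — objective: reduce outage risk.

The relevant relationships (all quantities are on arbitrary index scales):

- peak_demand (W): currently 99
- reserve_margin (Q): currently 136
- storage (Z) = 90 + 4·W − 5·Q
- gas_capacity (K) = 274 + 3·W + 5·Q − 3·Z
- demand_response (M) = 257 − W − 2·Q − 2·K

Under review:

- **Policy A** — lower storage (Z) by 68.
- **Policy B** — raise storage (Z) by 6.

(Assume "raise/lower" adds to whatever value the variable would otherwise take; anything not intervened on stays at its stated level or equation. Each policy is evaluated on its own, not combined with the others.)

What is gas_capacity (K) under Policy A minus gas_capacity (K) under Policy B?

Policy A (Z − 68):
  W = 99
  Q = 136
  Z = 90 + 4·99 − 5·136 (−68 from intervention) = -262
  K = 274 + 3·99 + 5·136 − 3·(-262) = 2037
Policy B (Z + 6):
  W = 99
  Q = 136
  Z = 90 + 4·99 − 5·136 (+6 from intervention) = -188
  K = 274 + 3·99 + 5·136 − 3·(-188) = 1815
K: 2037 − 1815 = 222

222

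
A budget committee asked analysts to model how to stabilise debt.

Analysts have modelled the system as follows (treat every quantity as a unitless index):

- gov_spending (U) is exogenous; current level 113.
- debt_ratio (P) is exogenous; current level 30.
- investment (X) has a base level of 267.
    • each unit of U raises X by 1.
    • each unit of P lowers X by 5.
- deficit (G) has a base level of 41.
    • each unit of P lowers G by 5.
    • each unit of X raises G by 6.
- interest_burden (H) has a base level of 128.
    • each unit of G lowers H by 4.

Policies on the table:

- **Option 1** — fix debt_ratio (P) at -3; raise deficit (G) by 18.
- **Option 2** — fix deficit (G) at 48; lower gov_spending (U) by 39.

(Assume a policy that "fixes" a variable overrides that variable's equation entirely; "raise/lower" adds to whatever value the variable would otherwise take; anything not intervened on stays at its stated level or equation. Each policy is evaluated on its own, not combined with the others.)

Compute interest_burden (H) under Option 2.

Option 2 (G := 48, U − 39):
  U = 113 − 39 = 74
  P = 30
  X = 267 + 74 − 5·30 = 191
  G = 48
  H = 128 − 4·48 = -64

-64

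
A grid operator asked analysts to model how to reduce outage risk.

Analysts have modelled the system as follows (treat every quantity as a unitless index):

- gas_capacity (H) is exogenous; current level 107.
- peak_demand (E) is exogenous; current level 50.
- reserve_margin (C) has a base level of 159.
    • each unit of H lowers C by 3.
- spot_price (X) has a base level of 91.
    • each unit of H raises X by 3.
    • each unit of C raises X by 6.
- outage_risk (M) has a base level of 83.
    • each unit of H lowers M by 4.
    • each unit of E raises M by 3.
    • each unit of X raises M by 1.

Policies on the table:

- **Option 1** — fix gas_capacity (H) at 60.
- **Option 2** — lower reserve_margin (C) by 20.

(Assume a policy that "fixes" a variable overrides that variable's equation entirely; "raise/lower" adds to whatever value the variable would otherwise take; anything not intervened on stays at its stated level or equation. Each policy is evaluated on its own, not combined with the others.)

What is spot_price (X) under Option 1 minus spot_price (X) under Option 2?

825

Option 1 (H := 60):
  H = 60
  C = 159 − 3·60 = -21
  X = 91 + 3·60 + 6·(-21) = 145
Option 2 (C − 20):
  H = 107
  C = 159 − 3·107 (−20 from intervention) = -182
  X = 91 + 3·107 + 6·(-182) = -680
X: 145 − (-680) = 825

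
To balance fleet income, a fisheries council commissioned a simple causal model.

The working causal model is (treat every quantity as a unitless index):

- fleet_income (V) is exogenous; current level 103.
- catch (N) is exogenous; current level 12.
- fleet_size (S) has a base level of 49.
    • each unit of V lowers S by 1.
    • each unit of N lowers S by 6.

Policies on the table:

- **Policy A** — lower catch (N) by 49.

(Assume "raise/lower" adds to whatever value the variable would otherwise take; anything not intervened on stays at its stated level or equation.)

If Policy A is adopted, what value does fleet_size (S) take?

Policy A (N − 49):
  V = 103
  N = 12 − 49 = -37
  S = 49 − 103 − 6·(-37) = 168

168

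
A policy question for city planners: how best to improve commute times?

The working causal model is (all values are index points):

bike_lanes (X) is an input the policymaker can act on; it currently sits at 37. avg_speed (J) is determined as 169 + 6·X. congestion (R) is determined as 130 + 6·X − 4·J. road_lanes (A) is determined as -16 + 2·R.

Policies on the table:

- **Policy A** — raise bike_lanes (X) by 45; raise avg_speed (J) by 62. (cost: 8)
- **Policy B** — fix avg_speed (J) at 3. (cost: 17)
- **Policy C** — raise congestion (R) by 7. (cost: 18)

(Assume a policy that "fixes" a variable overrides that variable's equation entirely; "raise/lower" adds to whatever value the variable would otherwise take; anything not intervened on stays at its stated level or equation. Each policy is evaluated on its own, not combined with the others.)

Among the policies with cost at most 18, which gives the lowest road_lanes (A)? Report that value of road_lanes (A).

-4556

Policy A (X + 45, J + 62):
  X = 37 + 45 = 82
  J = 169 + 6·82 (+62 from intervention) = 723
  R = 130 + 6·82 − 4·723 = -2270
  A = -16 + 2·(-2270) = -4556
Policy B (J := 3):
  X = 37
  J = 3
  R = 130 + 6·37 − 4·3 = 340
  A = -16 + 2·340 = 664
Policy C (R + 7):
  X = 37
  J = 169 + 6·37 = 391
  R = 130 + 6·37 − 4·391 (+7 from intervention) = -1205
  A = -16 + 2·(-1205) = -2426
Comparing — Policy A: A=-4556, Policy B: A=664, Policy C: A=-2426. Lowest is -4556 (Policy A).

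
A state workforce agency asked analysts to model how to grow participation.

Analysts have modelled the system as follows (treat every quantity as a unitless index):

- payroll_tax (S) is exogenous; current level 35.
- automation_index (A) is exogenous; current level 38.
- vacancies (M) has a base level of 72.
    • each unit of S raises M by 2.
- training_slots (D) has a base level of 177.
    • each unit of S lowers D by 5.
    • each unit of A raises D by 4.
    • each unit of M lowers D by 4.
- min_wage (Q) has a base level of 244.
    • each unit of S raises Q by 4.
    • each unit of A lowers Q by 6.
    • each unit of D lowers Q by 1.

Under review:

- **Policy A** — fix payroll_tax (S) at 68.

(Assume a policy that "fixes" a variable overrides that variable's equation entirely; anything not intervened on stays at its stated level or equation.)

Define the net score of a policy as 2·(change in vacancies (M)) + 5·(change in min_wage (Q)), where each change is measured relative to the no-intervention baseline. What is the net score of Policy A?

2937

Baseline:
  S = 35
  A = 38
  M = 72 + 2·35 = 142
  D = 177 − 5·35 + 4·38 − 4·142 = -414
  Q = 244 + 4·35 − 6·38 − (-414) = 570
Policy A (S := 68):
  S = 68
  A = 38
  M = 72 + 2·68 = 208
  D = 177 − 5·68 + 4·38 − 4·208 = -843
  Q = 244 + 4·68 − 6·38 − (-843) = 1131
ΔM = 208 − 142 = 66; ΔQ = 1131 − 570 = 561
Score = 2·66 + 5·561 = 2937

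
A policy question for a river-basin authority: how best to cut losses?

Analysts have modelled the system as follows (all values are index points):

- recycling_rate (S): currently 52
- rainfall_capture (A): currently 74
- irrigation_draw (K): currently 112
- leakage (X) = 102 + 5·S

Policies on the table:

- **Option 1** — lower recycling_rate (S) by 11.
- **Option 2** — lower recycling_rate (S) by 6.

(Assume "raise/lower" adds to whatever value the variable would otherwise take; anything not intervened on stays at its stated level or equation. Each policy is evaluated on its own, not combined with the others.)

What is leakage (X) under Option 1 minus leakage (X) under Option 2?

-25

Option 1 (S − 11):
  S = 52 − 11 = 41
  X = 102 + 5·41 = 307
Option 2 (S − 6):
  S = 52 − 6 = 46
  X = 102 + 5·46 = 332
X: 307 − 332 = -25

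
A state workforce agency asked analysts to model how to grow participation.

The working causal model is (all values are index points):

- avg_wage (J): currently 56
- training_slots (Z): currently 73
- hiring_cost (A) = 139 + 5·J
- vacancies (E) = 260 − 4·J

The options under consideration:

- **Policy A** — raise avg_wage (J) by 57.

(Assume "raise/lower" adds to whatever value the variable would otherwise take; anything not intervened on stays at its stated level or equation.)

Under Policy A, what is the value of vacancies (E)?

-192

Policy A (J + 57):
  J = 56 + 57 = 113
  E = 260 − 4·113 = -192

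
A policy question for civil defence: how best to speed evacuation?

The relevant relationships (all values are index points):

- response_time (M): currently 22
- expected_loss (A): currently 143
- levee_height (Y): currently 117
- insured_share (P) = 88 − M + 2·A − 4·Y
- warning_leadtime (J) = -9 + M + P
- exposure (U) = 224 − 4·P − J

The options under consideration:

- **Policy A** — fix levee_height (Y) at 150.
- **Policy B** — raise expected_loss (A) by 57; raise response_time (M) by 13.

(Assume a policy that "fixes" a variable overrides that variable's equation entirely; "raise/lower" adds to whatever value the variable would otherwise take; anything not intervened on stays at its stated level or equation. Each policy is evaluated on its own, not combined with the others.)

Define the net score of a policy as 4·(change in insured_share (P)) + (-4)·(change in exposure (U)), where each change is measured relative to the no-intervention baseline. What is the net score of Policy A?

Baseline:
  M = 22
  A = 143
  Y = 117
  P = 88 − 22 + 2·143 − 4·117 = -116
  J = -9 + 22 + (-116) = -103
  U = 224 − 4·(-116) − (-103) = 791
Policy A (Y := 150):
  M = 22
  A = 143
  Y = 150
  P = 88 − 22 + 2·143 − 4·150 = -248
  J = -9 + 22 + (-248) = -235
  U = 224 − 4·(-248) − (-235) = 1451
ΔP = -248 − (-116) = -132; ΔU = 1451 − 791 = 660
Score = 4·(-132) + (-4)·660 = -3168

-3168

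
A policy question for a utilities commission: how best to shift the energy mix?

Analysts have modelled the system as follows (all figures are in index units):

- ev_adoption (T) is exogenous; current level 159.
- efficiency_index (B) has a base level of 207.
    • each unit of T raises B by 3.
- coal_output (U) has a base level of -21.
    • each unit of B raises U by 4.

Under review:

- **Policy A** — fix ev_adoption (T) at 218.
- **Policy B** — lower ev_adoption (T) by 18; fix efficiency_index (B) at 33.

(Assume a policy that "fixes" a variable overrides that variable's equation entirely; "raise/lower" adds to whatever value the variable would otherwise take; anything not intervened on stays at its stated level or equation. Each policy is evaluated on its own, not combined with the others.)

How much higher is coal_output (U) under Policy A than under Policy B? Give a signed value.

Policy A (T := 218):
  T = 218
  B = 207 + 3·218 = 861
  U = -21 + 4·861 = 3423
Policy B (T − 18, B := 33):
  T = 159 − 18 = 141
  B = 33
  U = -21 + 4·33 = 111
U: 3423 − 111 = 3312

3312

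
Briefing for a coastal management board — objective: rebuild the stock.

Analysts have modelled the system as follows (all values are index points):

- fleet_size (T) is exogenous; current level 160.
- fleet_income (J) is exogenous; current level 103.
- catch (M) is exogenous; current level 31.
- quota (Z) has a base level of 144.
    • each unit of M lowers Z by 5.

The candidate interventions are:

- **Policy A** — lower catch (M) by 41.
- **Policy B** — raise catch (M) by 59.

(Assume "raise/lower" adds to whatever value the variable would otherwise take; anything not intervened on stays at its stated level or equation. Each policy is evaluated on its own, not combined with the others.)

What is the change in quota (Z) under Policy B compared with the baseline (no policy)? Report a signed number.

Baseline:
  M = 31
  Z = 144 − 5·31 = -11
Policy B (M + 59):
  M = 31 + 59 = 90
  Z = 144 − 5·90 = -306
Change in Z: -306 − (-11) = -295

-295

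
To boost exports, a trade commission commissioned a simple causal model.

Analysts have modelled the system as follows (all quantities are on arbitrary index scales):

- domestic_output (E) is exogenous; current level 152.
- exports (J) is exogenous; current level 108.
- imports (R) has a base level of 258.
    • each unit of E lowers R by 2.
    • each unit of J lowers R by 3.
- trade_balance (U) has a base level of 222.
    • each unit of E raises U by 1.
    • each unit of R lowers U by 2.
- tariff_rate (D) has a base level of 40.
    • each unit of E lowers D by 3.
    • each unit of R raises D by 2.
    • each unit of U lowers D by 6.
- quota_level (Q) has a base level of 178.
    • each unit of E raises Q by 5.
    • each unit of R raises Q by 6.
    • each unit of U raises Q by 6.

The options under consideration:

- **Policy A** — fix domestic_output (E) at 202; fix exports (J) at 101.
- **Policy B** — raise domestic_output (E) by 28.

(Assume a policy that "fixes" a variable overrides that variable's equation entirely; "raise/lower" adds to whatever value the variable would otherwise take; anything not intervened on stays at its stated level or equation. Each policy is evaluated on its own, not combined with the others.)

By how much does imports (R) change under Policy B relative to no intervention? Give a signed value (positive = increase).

Baseline:
  E = 152
  J = 108
  R = 258 − 2·152 − 3·108 = -370
Policy B (E + 28):
  E = 152 + 28 = 180
  J = 108
  R = 258 − 2·180 − 3·108 = -426
Change in R: -426 − (-370) = -56

-56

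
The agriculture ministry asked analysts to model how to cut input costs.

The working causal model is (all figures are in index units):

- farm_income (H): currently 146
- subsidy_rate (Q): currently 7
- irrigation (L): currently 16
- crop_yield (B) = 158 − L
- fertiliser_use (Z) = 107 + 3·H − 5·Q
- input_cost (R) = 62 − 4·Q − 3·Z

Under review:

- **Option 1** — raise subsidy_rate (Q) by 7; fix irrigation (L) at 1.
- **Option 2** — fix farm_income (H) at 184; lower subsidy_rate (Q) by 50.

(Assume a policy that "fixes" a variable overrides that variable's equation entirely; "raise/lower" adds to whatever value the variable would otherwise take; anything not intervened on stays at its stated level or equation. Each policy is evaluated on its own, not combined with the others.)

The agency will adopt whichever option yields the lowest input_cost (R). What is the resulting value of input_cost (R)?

-2388

Option 1 (Q + 7, L := 1):
  H = 146
  Q = 7 + 7 = 14
  Z = 107 + 3·146 − 5·14 = 475
  R = 62 − 4·14 − 3·475 = -1419
Option 2 (H := 184, Q − 50):
  H = 184
  Q = 7 − 50 = -43
  Z = 107 + 3·184 − 5·(-43) = 874
  R = 62 − 4·(-43) − 3·874 = -2388
Comparing — Option 1: R=-1419, Option 2: R=-2388. Lowest is -2388 (Option 2).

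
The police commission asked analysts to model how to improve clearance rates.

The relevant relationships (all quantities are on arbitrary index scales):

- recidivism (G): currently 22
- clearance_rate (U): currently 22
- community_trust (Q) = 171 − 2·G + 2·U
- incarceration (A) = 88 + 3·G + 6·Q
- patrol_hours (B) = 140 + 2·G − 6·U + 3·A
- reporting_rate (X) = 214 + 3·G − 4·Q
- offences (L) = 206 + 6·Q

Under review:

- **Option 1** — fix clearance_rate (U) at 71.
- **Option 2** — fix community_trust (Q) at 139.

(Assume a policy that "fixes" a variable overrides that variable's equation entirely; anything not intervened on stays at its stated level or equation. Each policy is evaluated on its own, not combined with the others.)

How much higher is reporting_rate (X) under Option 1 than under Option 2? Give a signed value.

Option 1 (U := 71):
  G = 22
  U = 71
  Q = 171 − 2·22 + 2·71 = 269
  X = 214 + 3·22 − 4·269 = -796
Option 2 (Q := 139):
  G = 22
  U = 22
  Q = 139
  X = 214 + 3·22 − 4·139 = -276
X: -796 − (-276) = -520

-520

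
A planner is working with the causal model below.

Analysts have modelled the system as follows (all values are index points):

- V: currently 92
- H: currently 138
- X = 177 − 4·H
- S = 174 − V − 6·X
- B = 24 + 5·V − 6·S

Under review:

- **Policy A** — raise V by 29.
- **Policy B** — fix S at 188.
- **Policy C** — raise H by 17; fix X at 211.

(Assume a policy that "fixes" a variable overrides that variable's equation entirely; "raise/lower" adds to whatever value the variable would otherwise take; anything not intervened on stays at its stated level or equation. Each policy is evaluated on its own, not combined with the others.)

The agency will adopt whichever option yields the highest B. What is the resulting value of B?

7588

Policy A (V + 29):
  V = 92 + 29 = 121
  H = 138
  X = 177 − 4·138 = -375
  S = 174 − 121 − 6·(-375) = 2303
  B = 24 + 5·121 − 6·2303 = -13189
Policy B (S := 188):
  V = 92
  H = 138
  X = 177 − 4·138 = -375
  S = 188
  B = 24 + 5·92 − 6·188 = -644
Policy C (H + 17, X := 211):
  V = 92
  H = 138 + 17 = 155
  X = 211
  S = 174 − 92 − 6·211 = -1184
  B = 24 + 5·92 − 6·(-1184) = 7588
Comparing — Policy A: B=-13189, Policy B: B=-644, Policy C: B=7588. Highest is 7588 (Policy C).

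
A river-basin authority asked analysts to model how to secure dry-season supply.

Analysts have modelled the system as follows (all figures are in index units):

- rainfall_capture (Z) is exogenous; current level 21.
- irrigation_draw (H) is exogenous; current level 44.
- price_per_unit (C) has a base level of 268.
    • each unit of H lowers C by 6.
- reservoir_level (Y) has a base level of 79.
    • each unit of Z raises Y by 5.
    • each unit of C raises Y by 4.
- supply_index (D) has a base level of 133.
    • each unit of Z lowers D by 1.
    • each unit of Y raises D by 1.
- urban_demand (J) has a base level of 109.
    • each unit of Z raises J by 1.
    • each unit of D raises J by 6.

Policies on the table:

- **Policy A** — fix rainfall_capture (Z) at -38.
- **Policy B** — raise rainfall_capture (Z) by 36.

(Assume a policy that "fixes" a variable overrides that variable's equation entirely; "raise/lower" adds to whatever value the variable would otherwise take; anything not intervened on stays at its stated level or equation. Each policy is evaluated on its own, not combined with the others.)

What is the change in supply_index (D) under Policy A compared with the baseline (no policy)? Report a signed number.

Baseline:
  Z = 21
  H = 44
  C = 268 − 6·44 = 4
  Y = 79 + 5·21 + 4·4 = 200
  D = 133 − 21 + 200 = 312
Policy A (Z := -38):
  Z = -38
  H = 44
  C = 268 − 6·44 = 4
  Y = 79 + 5·(-38) + 4·4 = -95
  D = 133 − (-38) + (-95) = 76
Change in D: 76 − 312 = -236

-236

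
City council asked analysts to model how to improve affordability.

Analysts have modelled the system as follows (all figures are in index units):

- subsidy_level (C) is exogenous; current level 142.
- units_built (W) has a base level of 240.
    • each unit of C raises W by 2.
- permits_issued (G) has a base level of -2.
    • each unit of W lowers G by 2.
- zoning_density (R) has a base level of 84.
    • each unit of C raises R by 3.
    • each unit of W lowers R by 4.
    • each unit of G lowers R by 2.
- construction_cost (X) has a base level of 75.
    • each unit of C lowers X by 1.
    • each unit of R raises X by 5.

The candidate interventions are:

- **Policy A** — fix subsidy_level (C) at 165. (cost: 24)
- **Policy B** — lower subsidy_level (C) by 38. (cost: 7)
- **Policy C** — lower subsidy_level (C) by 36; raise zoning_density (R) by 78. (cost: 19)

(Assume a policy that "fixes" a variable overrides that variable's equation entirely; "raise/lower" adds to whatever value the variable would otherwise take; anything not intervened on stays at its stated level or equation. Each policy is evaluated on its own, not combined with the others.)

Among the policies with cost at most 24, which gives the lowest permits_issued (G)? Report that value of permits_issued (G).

Policy A (C := 165):
  C = 165
  W = 240 + 2·165 = 570
  G = -2 − 2·570 = -1142
Policy B (C − 38):
  C = 142 − 38 = 104
  W = 240 + 2·104 = 448
  G = -2 − 2·448 = -898
Policy C (C − 36, R + 78):
  C = 142 − 36 = 106
  W = 240 + 2·106 = 452
  G = -2 − 2·452 = -906
Comparing — Policy A: G=-1142, Policy B: G=-898, Policy C: G=-906. Lowest is -1142 (Policy A).

-1142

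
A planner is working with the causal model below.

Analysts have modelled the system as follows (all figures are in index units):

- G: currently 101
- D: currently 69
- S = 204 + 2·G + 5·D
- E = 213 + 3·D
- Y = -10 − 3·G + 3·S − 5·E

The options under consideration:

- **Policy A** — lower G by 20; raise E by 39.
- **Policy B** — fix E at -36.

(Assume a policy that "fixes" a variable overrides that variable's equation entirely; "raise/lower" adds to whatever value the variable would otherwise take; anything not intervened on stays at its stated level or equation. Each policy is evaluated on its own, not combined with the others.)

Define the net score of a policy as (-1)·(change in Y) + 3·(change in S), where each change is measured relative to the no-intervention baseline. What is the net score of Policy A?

135

Baseline:
  G = 101
  D = 69
  S = 204 + 2·101 + 5·69 = 751
  E = 213 + 3·69 = 420
  Y = -10 − 3·101 + 3·751 − 5·420 = -160
Policy A (G − 20, E + 39):
  G = 101 − 20 = 81
  D = 69
  S = 204 + 2·81 + 5·69 = 711
  E = 213 + 3·69 (+39 from intervention) = 459
  Y = -10 − 3·81 + 3·711 − 5·459 = -415
ΔY = -415 − (-160) = -255; ΔS = 711 − 751 = -40
Score = (-1)·(-255) + 3·(-40) = 135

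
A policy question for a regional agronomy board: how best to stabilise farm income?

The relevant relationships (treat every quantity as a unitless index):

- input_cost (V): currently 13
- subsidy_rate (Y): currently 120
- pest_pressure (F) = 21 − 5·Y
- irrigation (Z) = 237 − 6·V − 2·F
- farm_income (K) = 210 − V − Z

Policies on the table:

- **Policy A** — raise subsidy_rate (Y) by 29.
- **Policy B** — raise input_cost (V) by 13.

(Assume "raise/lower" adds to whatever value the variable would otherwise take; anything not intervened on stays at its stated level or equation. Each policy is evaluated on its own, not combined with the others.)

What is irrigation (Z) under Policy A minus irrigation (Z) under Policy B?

368

Policy A (Y + 29):
  V = 13
  Y = 120 + 29 = 149
  F = 21 − 5·149 = -724
  Z = 237 − 6·13 − 2·(-724) = 1607
Policy B (V + 13):
  V = 13 + 13 = 26
  Y = 120
  F = 21 − 5·120 = -579
  Z = 237 − 6·26 − 2·(-579) = 1239
Z: 1607 − 1239 = 368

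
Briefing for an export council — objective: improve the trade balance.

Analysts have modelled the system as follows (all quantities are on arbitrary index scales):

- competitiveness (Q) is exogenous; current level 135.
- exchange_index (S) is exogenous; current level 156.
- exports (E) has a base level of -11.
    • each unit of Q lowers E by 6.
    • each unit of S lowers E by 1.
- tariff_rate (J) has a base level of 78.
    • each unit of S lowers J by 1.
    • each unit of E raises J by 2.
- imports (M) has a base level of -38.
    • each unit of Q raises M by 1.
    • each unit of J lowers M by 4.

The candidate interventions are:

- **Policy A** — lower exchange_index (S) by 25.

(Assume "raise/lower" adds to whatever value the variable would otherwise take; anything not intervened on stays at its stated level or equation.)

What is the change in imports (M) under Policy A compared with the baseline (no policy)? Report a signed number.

Baseline:
  Q = 135
  S = 156
  E = -11 − 6·135 − 156 = -977
  J = 78 − 156 + 2·(-977) = -2032
  M = -38 + 135 − 4·(-2032) = 8225
Policy A (S − 25):
  Q = 135
  S = 156 − 25 = 131
  E = -11 − 6·135 − 131 = -952
  J = 78 − 131 + 2·(-952) = -1957
  M = -38 + 135 − 4·(-1957) = 7925
Change in M: 7925 − 8225 = -300

-300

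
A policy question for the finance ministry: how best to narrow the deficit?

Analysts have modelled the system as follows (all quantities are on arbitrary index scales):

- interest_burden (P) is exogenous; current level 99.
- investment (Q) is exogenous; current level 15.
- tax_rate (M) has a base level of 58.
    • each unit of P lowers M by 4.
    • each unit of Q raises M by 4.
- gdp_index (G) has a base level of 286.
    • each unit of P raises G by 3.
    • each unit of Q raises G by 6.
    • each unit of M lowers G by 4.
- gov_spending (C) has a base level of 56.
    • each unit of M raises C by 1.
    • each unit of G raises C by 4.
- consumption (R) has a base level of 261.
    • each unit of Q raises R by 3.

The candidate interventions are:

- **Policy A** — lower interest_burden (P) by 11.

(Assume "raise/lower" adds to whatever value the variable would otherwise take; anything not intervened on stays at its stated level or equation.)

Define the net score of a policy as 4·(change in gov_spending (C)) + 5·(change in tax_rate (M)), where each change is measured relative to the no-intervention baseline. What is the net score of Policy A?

Baseline:
  P = 99
  Q = 15
  M = 58 − 4·99 + 4·15 = -278
  G = 286 + 3·99 + 6·15 − 4·(-278) = 1785
  C = 56 + (-278) + 4·1785 = 6918
Policy A (P − 11):
  P = 99 − 11 = 88
  Q = 15
  M = 58 − 4·88 + 4·15 = -234
  G = 286 + 3·88 + 6·15 − 4·(-234) = 1576
  C = 56 + (-234) + 4·1576 = 6126
ΔC = 6126 − 6918 = -792; ΔM = -234 − (-278) = 44
Score = 4·(-792) + 5·44 = -2948

-2948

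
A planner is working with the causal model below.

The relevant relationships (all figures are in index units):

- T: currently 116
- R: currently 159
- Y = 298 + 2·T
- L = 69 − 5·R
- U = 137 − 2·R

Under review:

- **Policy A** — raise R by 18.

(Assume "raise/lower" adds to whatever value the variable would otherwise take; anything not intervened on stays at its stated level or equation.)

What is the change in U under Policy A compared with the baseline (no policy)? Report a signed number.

-36

Baseline:
  R = 159
  U = 137 − 2·159 = -181
Policy A (R + 18):
  R = 159 + 18 = 177
  U = 137 − 2·177 = -217
Change in U: -217 − (-181) = -36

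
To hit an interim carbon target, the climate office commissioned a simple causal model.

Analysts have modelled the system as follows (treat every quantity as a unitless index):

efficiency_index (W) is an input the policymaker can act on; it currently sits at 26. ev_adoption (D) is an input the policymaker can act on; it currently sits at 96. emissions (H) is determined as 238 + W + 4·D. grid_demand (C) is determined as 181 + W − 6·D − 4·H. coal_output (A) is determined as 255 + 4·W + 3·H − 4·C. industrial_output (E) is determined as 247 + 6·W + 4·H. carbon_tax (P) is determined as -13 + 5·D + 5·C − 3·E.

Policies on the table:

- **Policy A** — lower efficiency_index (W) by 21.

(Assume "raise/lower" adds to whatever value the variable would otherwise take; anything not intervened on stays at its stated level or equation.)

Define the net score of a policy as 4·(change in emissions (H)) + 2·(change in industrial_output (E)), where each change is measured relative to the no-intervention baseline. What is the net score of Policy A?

-504

Baseline:
  W = 26
  D = 96
  H = 238 + 26 + 4·96 = 648
  E = 247 + 6·26 + 4·648 = 2995
Policy A (W − 21):
  W = 26 − 21 = 5
  D = 96
  H = 238 + 5 + 4·96 = 627
  E = 247 + 6·5 + 4·627 = 2785
ΔH = 627 − 648 = -21; ΔE = 2785 − 2995 = -210
Score = 4·(-21) + 2·(-210) = -504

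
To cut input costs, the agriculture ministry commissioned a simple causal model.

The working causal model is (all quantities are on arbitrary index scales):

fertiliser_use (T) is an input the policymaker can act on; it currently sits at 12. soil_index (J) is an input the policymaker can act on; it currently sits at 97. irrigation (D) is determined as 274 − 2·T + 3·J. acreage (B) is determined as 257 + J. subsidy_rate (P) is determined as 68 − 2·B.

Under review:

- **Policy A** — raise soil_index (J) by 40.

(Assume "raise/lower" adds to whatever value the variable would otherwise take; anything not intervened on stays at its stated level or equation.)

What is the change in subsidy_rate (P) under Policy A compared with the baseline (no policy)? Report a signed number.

-80

Baseline:
  J = 97
  B = 257 + 97 = 354
  P = 68 − 2·354 = -640
Policy A (J + 40):
  J = 97 + 40 = 137
  B = 257 + 137 = 394
  P = 68 − 2·394 = -720
Change in P: -720 − (-640) = -80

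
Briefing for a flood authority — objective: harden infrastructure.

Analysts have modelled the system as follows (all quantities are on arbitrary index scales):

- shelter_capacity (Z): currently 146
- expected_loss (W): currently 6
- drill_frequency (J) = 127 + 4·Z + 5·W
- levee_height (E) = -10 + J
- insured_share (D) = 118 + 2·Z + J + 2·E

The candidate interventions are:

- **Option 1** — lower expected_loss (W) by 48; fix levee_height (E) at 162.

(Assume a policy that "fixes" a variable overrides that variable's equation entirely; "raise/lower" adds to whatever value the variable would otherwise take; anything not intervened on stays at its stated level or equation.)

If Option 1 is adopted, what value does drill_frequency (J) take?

Option 1 (W − 48, E := 162):
  Z = 146
  W = 6 − 48 = -42
  J = 127 + 4·146 + 5·(-42) = 501

501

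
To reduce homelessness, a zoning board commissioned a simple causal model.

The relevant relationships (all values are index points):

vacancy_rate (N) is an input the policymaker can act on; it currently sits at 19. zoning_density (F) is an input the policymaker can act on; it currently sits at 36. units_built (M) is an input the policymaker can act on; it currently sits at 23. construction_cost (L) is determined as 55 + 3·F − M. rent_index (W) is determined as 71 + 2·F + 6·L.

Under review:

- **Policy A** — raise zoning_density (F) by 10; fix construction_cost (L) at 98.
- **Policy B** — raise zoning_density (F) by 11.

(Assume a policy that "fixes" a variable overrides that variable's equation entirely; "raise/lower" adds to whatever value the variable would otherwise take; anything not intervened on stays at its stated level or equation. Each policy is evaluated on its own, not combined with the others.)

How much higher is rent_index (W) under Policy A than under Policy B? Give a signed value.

Policy A (F + 10, L := 98):
  F = 36 + 10 = 46
  M = 23
  L = 98
  W = 71 + 2·46 + 6·98 = 751
Policy B (F + 11):
  F = 36 + 11 = 47
  M = 23
  L = 55 + 3·47 − 23 = 173
  W = 71 + 2·47 + 6·173 = 1203
W: 751 − 1203 = -452

-452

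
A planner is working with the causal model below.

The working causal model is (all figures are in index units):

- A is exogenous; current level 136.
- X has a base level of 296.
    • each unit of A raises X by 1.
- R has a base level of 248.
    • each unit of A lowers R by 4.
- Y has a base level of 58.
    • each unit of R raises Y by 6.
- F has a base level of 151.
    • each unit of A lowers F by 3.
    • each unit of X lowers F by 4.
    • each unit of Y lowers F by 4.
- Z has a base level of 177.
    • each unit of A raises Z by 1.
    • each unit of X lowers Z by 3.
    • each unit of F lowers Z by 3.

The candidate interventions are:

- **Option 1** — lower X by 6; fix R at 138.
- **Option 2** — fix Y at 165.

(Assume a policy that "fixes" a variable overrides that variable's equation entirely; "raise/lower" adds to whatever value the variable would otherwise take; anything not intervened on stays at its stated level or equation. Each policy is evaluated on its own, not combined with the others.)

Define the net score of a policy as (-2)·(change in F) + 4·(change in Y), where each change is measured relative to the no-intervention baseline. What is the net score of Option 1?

Baseline:
  A = 136
  X = 296 + 136 = 432
  R = 248 − 4·136 = -296
  Y = 58 + 6·(-296) = -1718
  F = 151 − 3·136 − 4·432 − 4·(-1718) = 4887
Option 1 (X − 6, R := 138):
  A = 136
  X = 296 + 136 (−6 from intervention) = 426
  R = 138
  Y = 58 + 6·138 = 886
  F = 151 − 3·136 − 4·426 − 4·886 = -5505
ΔF = -5505 − 4887 = -10392; ΔY = 886 − (-1718) = 2604
Score = (-2)·(-10392) + 4·2604 = 31200

31200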